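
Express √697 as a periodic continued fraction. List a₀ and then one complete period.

a₀ = ⌊√697⌋ = 26.

[26; 2, 2, 52]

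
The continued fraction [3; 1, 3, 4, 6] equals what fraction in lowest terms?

399/106

Fold from the inside: start with 6/1.
  4 + 1/6 = 25/6
  3 + 6/25 = 81/25
  1 + 25/81 = 106/81
  3 + 81/106 = 399/106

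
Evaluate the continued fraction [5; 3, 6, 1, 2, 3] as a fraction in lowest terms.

1122/211

Using pₖ = aₖpₖ₋₁ + pₖ₋₂ and qₖ = aₖqₖ₋₁ + qₖ₋₂:
  k=0: a=5, p=5, q=1
  k=1: a=3, p=16, q=3
  k=2: a=6, p=101, q=19
  k=3: a=1, p=117, q=22
  k=4: a=2, p=335, q=63
  k=5: a=3, p=1122, q=211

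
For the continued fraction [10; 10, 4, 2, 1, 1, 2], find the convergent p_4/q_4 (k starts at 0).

1343/133

Using pₖ = aₖpₖ₋₁ + pₖ₋₂, qₖ = aₖqₖ₋₁ + qₖ₋₂ (with p₋₁=1, p₋₂=0, q₋₁=0, q₋₂=1):
  k=0: a=10, p=10, q=1
  k=1: a=10, p=101, q=10
  k=2: a=4, p=414, q=41
  k=3: a=2, p=929, q=92
  k=4: a=1, p=1343, q=133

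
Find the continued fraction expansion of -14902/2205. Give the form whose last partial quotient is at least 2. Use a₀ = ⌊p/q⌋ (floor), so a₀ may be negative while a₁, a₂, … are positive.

-14902 = -7*2205 + 533
2205 = 4*533 + 73
533 = 7*73 + 22
73 = 3*22 + 7
22 = 3*7 + 1
7 = 7*1 + 0  (stop)
So -14902/2205 = [-7; 4, 7, 3, 3, 7].

[-7; 4, 7, 3, 3, 7]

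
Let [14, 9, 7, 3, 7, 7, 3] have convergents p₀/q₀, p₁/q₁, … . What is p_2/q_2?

903/64

Using pₖ = aₖpₖ₋₁ + pₖ₋₂, qₖ = aₖqₖ₋₁ + qₖ₋₂ (with p₋₁=1, p₋₂=0, q₋₁=0, q₋₂=1):
  k=0: a=14, p=14, q=1
  k=1: a=9, p=127, q=9
  k=2: a=7, p=903, q=64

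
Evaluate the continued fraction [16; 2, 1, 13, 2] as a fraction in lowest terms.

Fold from the inside: start with 2/1.
  13 + 1/2 = 27/2
  1 + 2/27 = 29/27
  2 + 27/29 = 85/29
  16 + 29/85 = 1389/85

1389/85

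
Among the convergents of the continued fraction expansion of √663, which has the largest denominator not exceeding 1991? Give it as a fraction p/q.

21217/824

√663 = [25; 1, 2, 1, 50, …] (period length 4).
Convergents:
  p_0/q_0 = 25/1
  p_1/q_1 = 26/1
  p_2/q_2 = 77/3
  p_3/q_3 = 103/4
  p_4/q_4 = 5227/203
  p_5/q_5 = 5330/207
  p_6/q_6 = 15887/617
  p_7/q_7 = 21217/824
  p_8/q_8 = 1076737/41817
q_7 = 824 ≤ 1991 < 41817 = q_8, so the answer is 21217/824.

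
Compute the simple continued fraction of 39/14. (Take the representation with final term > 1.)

[2; 1, 3, 1, 2]

39 = 2×14 + 11
14 = 1×11 + 3
11 = 3×3 + 2
3 = 1×2 + 1
2 = 2×1 + 0  (stop)
So 39/14 = [2; 1, 3, 1, 2].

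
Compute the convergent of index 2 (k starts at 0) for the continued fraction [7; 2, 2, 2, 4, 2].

Using pₖ = aₖpₖ₋₁ + pₖ₋₂, qₖ = aₖqₖ₋₁ + qₖ₋₂ (with p₋₁=1, p₋₂=0, q₋₁=0, q₋₂=1):
  k=0: a=7, p=7, q=1
  k=1: a=2, p=15, q=2
  k=2: a=2, p=37, q=5

37/5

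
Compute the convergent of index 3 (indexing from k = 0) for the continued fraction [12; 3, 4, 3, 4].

Using pₖ = aₖpₖ₋₁ + pₖ₋₂, qₖ = aₖqₖ₋₁ + qₖ₋₂ (with p₋₁=1, p₋₂=0, q₋₁=0, q₋₂=1):
  k=0: a=12, p=12, q=1
  k=1: a=3, p=37, q=3
  k=2: a=4, p=160, q=13
  k=3: a=3, p=517, q=42

517/42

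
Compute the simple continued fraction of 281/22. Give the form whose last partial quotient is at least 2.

281 = 12×22 + 17
22 = 1×17 + 5
17 = 3×5 + 2
5 = 2×2 + 1
2 = 2×1 + 0  (stop)
So 281/22 = [12; 1, 3, 2, 2].

[12; 1, 3, 2, 2]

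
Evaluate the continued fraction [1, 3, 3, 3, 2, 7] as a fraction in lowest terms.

Using pₖ = aₖpₖ₋₁ + pₖ₋₂ and qₖ = aₖqₖ₋₁ + qₖ₋₂:
  k=0: a=1, p=1, q=1
  k=1: a=3, p=4, q=3
  k=2: a=3, p=13, q=10
  k=3: a=3, p=43, q=33
  k=4: a=2, p=99, q=76
  k=5: a=7, p=736, q=565

736/565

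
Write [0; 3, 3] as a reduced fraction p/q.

Fold from the inside: start with 3/1.
  3 + 1/3 = 10/3
  0 + 3/10 = 3/10

3/10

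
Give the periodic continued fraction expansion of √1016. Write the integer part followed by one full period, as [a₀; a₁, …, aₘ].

a₀ = ⌊√1016⌋ = 31.

[31; 1, 6, 1, 62]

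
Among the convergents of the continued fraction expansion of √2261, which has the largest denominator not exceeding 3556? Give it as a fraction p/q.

90868/1911

√2261 = [47; 1, 1, 4, 1, 1, 94, …] (period length 6).
Convergents:
  p_0/q_0 = 47/1
  p_1/q_1 = 48/1
  p_2/q_2 = 95/2
  p_3/q_3 = 428/9
  p_4/q_4 = 523/11
  p_5/q_5 = 951/20
  p_6/q_6 = 89917/1891
  p_7/q_7 = 90868/1911
  p_8/q_8 = 180785/3802
q_7 = 1911 ≤ 3556 < 3802 = q_8, so the answer is 90868/1911.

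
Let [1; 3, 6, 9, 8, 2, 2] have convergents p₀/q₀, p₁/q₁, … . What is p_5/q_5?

Using pₖ = aₖpₖ₋₁ + pₖ₋₂, qₖ = aₖqₖ₋₁ + qₖ₋₂ (with p₋₁=1, p₋₂=0, q₋₁=0, q₋₂=1):
  k=0: a=1, p=1, q=1
  k=1: a=3, p=4, q=3
  k=2: a=6, p=25, q=19
  k=3: a=9, p=229, q=174
  k=4: a=8, p=1857, q=1411
  k=5: a=2, p=3943, q=2996

3943/2996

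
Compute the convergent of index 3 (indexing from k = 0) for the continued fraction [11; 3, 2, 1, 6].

Using pₖ = aₖpₖ₋₁ + pₖ₋₂, qₖ = aₖqₖ₋₁ + qₖ₋₂ (with p₋₁=1, p₋₂=0, q₋₁=0, q₋₂=1):
  k=0: a=11, p=11, q=1
  k=1: a=3, p=34, q=3
  k=2: a=2, p=79, q=7
  k=3: a=1, p=113, q=10

113/10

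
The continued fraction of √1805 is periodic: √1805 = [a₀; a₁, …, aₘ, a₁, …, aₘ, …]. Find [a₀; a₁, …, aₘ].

a₀ = ⌊√1805⌋ = 42.
With m₀=0, d₀=1 and mₖ₊₁ = dₖaₖ − mₖ, dₖ₊₁ = (n − mₖ₊₁²)/dₖ, aₖ₊₁ = ⌊(a₀+mₖ₊₁)/dₖ₊₁⌋:
  k=1: m=42, d=41, a=2
  k=2: m=40, d=5, a=16
  k=3: m=40, d=41, a=2
  k=4: m=42, d=1, a=84
d=1 and a=2a₀=84 at k=4, so the next step gives (m, d) = (42, 41) again — its k=1 value — and the period has length 4.

[42; 2, 16, 2, 84]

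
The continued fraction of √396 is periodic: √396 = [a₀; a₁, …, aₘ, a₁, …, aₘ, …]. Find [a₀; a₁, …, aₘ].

a₀ = ⌊√396⌋ = 19.

[19; 1, 8, 1, 38]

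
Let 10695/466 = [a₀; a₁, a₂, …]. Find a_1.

10695 = 22·466 + 443   →  a_0 = 22
466 = 1·443 + 23   →  a_1 = 1

1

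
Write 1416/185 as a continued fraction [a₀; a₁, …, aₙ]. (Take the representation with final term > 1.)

[7; 1, 1, 1, 8, 7]

1416 = 7*185 + 121
185 = 1*121 + 64
121 = 1*64 + 57
64 = 1*57 + 7
57 = 8*7 + 1
7 = 7*1 + 0  (stop)
So 1416/185 = [7; 1, 1, 1, 8, 7].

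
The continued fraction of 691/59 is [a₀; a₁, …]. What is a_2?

2

691 = 11·59 + 42   →  a_0 = 11
59 = 1·42 + 17   →  a_1 = 1
42 = 2·17 + 8   →  a_2 = 2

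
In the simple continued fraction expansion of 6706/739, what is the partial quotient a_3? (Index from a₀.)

6706 = 9·739 + 55   →  a_0 = 9
739 = 13·55 + 24   →  a_1 = 13
55 = 2·24 + 7   →  a_2 = 2
24 = 3·7 + 3   →  a_3 = 3

3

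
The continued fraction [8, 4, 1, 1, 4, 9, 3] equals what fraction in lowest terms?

9658/1175

Using pₖ = aₖpₖ₋₁ + pₖ₋₂ and qₖ = aₖqₖ₋₁ + qₖ₋₂:
  k=0: a=8, p=8, q=1
  k=1: a=4, p=33, q=4
  k=2: a=1, p=41, q=5
  k=3: a=1, p=74, q=9
  k=4: a=4, p=337, q=41
  k=5: a=9, p=3107, q=378
  k=6: a=3, p=9658, q=1175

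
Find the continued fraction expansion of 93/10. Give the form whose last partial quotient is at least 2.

[9; 3, 3]

93 = 9*10 + 3
10 = 3*3 + 1
3 = 3*1 + 0  (stop)
So 93/10 = [9; 3, 3].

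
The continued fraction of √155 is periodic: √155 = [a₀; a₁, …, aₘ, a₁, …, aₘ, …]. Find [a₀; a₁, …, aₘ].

[12; 2, 4, 2, 24]

a₀ = ⌊√155⌋ = 12.
With m₀=0, d₀=1 and mₖ₊₁ = dₖaₖ − mₖ, dₖ₊₁ = (n − mₖ₊₁²)/dₖ, aₖ₊₁ = ⌊(a₀+mₖ₊₁)/dₖ₊₁⌋:
  k=1: m=12, d=11, a=2
  k=2: m=10, d=5, a=4
  k=3: m=10, d=11, a=2
  k=4: m=12, d=1, a=24
d=1 and a=2a₀=24 at k=4, so the next step gives (m, d) = (12, 11) again — its k=1 value — and the period has length 4.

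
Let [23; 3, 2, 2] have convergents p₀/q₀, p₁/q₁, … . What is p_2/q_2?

163/7

Using pₖ = aₖpₖ₋₁ + pₖ₋₂, qₖ = aₖqₖ₋₁ + qₖ₋₂ (with p₋₁=1, p₋₂=0, q₋₁=0, q₋₂=1):
  k=0: a=23, p=23, q=1
  k=1: a=3, p=70, q=3
  k=2: a=2, p=163, q=7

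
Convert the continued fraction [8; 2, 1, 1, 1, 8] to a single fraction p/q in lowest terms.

578/69

Fold from the inside: start with 8/1.
  1 + 1/8 = 9/8
  1 + 8/9 = 17/9
  1 + 9/17 = 26/17
  2 + 17/26 = 69/26
  8 + 26/69 = 578/69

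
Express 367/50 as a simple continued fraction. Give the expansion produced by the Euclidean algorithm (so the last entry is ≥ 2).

[7; 2, 1, 16]

367 = 7×50 + 17
50 = 2×17 + 16
17 = 1×16 + 1
16 = 16×1 + 0  (stop)
So 367/50 = [7; 2, 1, 16].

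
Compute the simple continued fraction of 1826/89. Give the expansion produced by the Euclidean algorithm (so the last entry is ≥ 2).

1826 = 20·89 + 46
89 = 1·46 + 43
46 = 1·43 + 3
43 = 14·3 + 1
3 = 3·1 + 0  (stop)
So 1826/89 = [20; 1, 1, 14, 3].

[20; 1, 1, 14, 3]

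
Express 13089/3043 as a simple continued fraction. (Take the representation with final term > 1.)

[4; 3, 3, 7, 8, 5]

13089 = 4·3043 + 917
3043 = 3·917 + 292
917 = 3·292 + 41
292 = 7·41 + 5
41 = 8·5 + 1
5 = 5·1 + 0  (stop)
So 13089/3043 = [4; 3, 3, 7, 8, 5].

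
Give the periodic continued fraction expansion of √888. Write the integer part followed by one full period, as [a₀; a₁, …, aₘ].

[29; 1, 3, 1, 58]

a₀ = ⌊√888⌋ = 29.
With m₀=0, d₀=1 and mₖ₊₁ = dₖaₖ − mₖ, dₖ₊₁ = (n − mₖ₊₁²)/dₖ, aₖ₊₁ = ⌊(a₀+mₖ₊₁)/dₖ₊₁⌋:
  k=1: m=29, d=47, a=1
  k=2: m=18, d=12, a=3
  k=3: m=18, d=47, a=1
  k=4: m=29, d=1, a=58
d=1 and a=2a₀=58 at k=4, so the next step gives (m, d) = (29, 47) again — its k=1 value — and the period has length 4.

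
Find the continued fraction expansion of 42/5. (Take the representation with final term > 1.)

42 = 8·5 + 2
5 = 2·2 + 1
2 = 2·1 + 0  (stop)
So 42/5 = [8; 2, 2].

[8; 2, 2]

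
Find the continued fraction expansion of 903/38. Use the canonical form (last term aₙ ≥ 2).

903 = 23·38 + 29
38 = 1·29 + 9
29 = 3·9 + 2
9 = 4·2 + 1
2 = 2·1 + 0  (stop)
So 903/38 = [23; 1, 3, 4, 2].

[23; 1, 3, 4, 2]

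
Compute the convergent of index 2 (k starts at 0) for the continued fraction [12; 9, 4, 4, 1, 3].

448/37

Using pₖ = aₖpₖ₋₁ + pₖ₋₂, qₖ = aₖqₖ₋₁ + qₖ₋₂ (with p₋₁=1, p₋₂=0, q₋₁=0, q₋₂=1):
  k=0: a=12, p=12, q=1
  k=1: a=9, p=109, q=9
  k=2: a=4, p=448, q=37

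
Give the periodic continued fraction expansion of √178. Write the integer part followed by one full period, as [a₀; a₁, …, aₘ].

a₀ = ⌊√178⌋ = 13.

[13; 2, 1, 12, 1, 2, 26]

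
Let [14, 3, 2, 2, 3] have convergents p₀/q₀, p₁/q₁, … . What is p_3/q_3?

243/17

Using pₖ = aₖpₖ₋₁ + pₖ₋₂, qₖ = aₖqₖ₋₁ + qₖ₋₂ (with p₋₁=1, p₋₂=0, q₋₁=0, q₋₂=1):
  k=0: a=14, p=14, q=1
  k=1: a=3, p=43, q=3
  k=2: a=2, p=100, q=7
  k=3: a=2, p=243, q=17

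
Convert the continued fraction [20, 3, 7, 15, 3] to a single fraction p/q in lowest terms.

20745/1021

Using pₖ = aₖpₖ₋₁ + pₖ₋₂ and qₖ = aₖqₖ₋₁ + qₖ₋₂:
  k=0: a=20, p=20, q=1
  k=1: a=3, p=61, q=3
  k=2: a=7, p=447, q=22
  k=3: a=15, p=6766, q=333
  k=4: a=3, p=20745, q=1021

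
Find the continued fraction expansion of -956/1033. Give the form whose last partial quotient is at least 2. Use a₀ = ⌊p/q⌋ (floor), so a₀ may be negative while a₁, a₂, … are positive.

-956 = -1·1033 + 77
1033 = 13·77 + 32
77 = 2·32 + 13
32 = 2·13 + 6
13 = 2·6 + 1
6 = 6·1 + 0  (stop)
So -956/1033 = [-1; 13, 2, 2, 2, 6].

[-1; 13, 2, 2, 2, 6]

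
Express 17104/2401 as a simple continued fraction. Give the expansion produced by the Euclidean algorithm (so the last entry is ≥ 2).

17104 = 7·2401 + 297
2401 = 8·297 + 25
297 = 11·25 + 22
25 = 1·22 + 3
22 = 7·3 + 1
3 = 3·1 + 0  (stop)
So 17104/2401 = [7; 8, 11, 1, 7, 3].

[7; 8, 11, 1, 7, 3]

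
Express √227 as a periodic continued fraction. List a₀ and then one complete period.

[15; 15, 30]

a₀ = ⌊√227⌋ = 15.
With m₀=0, d₀=1 and mₖ₊₁ = dₖaₖ − mₖ, dₖ₊₁ = (n − mₖ₊₁²)/dₖ, aₖ₊₁ = ⌊(a₀+mₖ₊₁)/dₖ₊₁⌋:
  k=1: m=15, d=2, a=15
  k=2: m=15, d=1, a=30
d=1 and a=2a₀=30 at k=2, so the next step gives (m, d) = (15, 2) again — its k=1 value — and the period has length 2.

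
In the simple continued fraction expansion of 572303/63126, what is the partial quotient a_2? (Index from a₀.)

572303 = 9·63126 + 4169   →  a_0 = 9
63126 = 15·4169 + 591   →  a_1 = 15
4169 = 7·591 + 32   →  a_2 = 7

7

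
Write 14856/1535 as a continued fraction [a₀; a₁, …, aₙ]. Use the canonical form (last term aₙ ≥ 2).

[9; 1, 2, 9, 3, 8, 2]

14856 = 9·1535 + 1041
1535 = 1·1041 + 494
1041 = 2·494 + 53
494 = 9·53 + 17
53 = 3·17 + 2
17 = 8·2 + 1
2 = 2·1 + 0  (stop)
So 14856/1535 = [9; 1, 2, 9, 3, 8, 2].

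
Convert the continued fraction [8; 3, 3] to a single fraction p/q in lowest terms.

83/10

Using pₖ = aₖpₖ₋₁ + pₖ₋₂ and qₖ = aₖqₖ₋₁ + qₖ₋₂:
  k=0: a=8, p=8, q=1
  k=1: a=3, p=25, q=3
  k=2: a=3, p=83, q=10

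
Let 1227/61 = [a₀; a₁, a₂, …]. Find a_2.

1227 = 20·61 + 7   →  a_0 = 20
61 = 8·7 + 5   →  a_1 = 8
7 = 1·5 + 2   →  a_2 = 1

1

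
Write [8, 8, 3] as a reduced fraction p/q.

Fold from the inside: start with 3/1.
  8 + 1/3 = 25/3
  8 + 3/25 = 203/25

203/25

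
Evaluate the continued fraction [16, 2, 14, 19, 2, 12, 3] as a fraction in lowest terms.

Fold from the inside: start with 3/1.
  12 + 1/3 = 37/3
  2 + 3/37 = 77/37
  19 + 37/77 = 1500/77
  14 + 77/1500 = 21077/1500
  2 + 1500/21077 = 43654/21077
  16 + 21077/43654 = 719541/43654

719541/43654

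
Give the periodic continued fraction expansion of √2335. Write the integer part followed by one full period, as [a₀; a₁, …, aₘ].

[48; 3, 9, 3, 96]

a₀ = ⌊√2335⌋ = 48.
With m₀=0, d₀=1 and mₖ₊₁ = dₖaₖ − mₖ, dₖ₊₁ = (n − mₖ₊₁²)/dₖ, aₖ₊₁ = ⌊(a₀+mₖ₊₁)/dₖ₊₁⌋:
  k=1: m=48, d=31, a=3
  k=2: m=45, d=10, a=9
  k=3: m=45, d=31, a=3
  k=4: m=48, d=1, a=96
d=1 and a=2a₀=96 at k=4, so the next step gives (m, d) = (48, 31) again — its k=1 value — and the period has length 4.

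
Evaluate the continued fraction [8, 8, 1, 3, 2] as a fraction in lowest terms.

Fold from the inside: start with 2/1.
  3 + 1/2 = 7/2
  1 + 2/7 = 9/7
  8 + 7/9 = 79/9
  8 + 9/79 = 641/79

641/79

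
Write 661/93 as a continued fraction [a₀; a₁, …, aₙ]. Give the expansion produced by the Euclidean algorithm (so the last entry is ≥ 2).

[7; 9, 3, 3]

661 = 7·93 + 10
93 = 9·10 + 3
10 = 3·3 + 1
3 = 3·1 + 0  (stop)
So 661/93 = [7; 9, 3, 3].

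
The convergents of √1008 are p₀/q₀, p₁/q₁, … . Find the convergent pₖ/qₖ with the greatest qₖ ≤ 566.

√1008 = [31; 1, 2, 1, 62, …] (period length 4).
Convergents:
  p_0/q_0 = 31/1
  p_1/q_1 = 32/1
  p_2/q_2 = 95/3
  p_3/q_3 = 127/4
  p_4/q_4 = 7969/251
  p_5/q_5 = 8096/255
  p_6/q_6 = 24161/761
q_5 = 255 ≤ 566 < 761 = q_6, so the answer is 8096/255.

8096/255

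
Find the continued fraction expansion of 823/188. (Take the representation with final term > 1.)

823 = 4·188 + 71
188 = 2·71 + 46
71 = 1·46 + 25
46 = 1·25 + 21
25 = 1·21 + 4
21 = 5·4 + 1
4 = 4·1 + 0  (stop)
So 823/188 = [4; 2, 1, 1, 1, 5, 4].

[4; 2, 1, 1, 1, 5, 4]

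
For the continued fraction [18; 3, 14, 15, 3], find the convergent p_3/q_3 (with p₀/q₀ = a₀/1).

11875/648

Using pₖ = aₖpₖ₋₁ + pₖ₋₂, qₖ = aₖqₖ₋₁ + qₖ₋₂ (with p₋₁=1, p₋₂=0, q₋₁=0, q₋₂=1):
  k=0: a=18, p=18, q=1
  k=1: a=3, p=55, q=3
  k=2: a=14, p=788, q=43
  k=3: a=15, p=11875, q=648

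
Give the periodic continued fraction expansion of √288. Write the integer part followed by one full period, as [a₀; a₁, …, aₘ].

a₀ = ⌊√288⌋ = 16.
With m₀=0, d₀=1 and mₖ₊₁ = dₖaₖ − mₖ, dₖ₊₁ = (n − mₖ₊₁²)/dₖ, aₖ₊₁ = ⌊(a₀+mₖ₊₁)/dₖ₊₁⌋:
  k=1: m=16, d=32, a=1
  k=2: m=16, d=1, a=32
d=1 and a=2a₀=32 at k=2, so the next step gives (m, d) = (16, 32) again — its k=1 value — and the period has length 2.

[16; 1, 32]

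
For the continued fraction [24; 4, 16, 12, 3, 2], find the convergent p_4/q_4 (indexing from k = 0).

Using pₖ = aₖpₖ₋₁ + pₖ₋₂, qₖ = aₖqₖ₋₁ + qₖ₋₂ (with p₋₁=1, p₋₂=0, q₋₁=0, q₋₂=1):
  k=0: a=24, p=24, q=1
  k=1: a=4, p=97, q=4
  k=2: a=16, p=1576, q=65
  k=3: a=12, p=19009, q=784
  k=4: a=3, p=58603, q=2417

58603/2417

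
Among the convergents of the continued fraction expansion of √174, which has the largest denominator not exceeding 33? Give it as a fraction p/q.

√174 = [13; 5, 4, 5, 26, …] (period length 4).
Convergents:
  p_0/q_0 = 13/1
  p_1/q_1 = 66/5
  p_2/q_2 = 277/21
  p_3/q_3 = 1451/110
q_2 = 21 ≤ 33 < 110 = q_3, so the answer is 277/21.

277/21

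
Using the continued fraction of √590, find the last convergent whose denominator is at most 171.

√590 = [24; 3, 2, 4, 2, 3, 48, …] (period length 6).
Convergents:
  p_0/q_0 = 24/1
  p_1/q_1 = 73/3
  p_2/q_2 = 170/7
  p_3/q_3 = 753/31
  p_4/q_4 = 1676/69
  p_5/q_5 = 5781/238
q_4 = 69 ≤ 171 < 238 = q_5, so the answer is 1676/69.

1676/69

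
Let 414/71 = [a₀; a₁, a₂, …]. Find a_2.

4

414 = 5·71 + 59   →  a_0 = 5
71 = 1·59 + 12   →  a_1 = 1
59 = 4·12 + 11   →  a_2 = 4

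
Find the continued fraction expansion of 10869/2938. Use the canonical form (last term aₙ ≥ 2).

[3; 1, 2, 3, 18, 16]

10869 = 3×2938 + 2055
2938 = 1×2055 + 883
2055 = 2×883 + 289
883 = 3×289 + 16
289 = 18×16 + 1
16 = 16×1 + 0  (stop)
So 10869/2938 = [3; 1, 2, 3, 18, 16].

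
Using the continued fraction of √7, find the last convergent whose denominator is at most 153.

127/48

√7 = [2; 1, 1, 1, 4, …] (period length 4).
Convergents:
  p_0/q_0 = 2/1
  p_1/q_1 = 3/1
  p_2/q_2 = 5/2
  p_3/q_3 = 8/3
  p_4/q_4 = 37/14
  p_5/q_5 = 45/17
  p_6/q_6 = 82/31
  p_7/q_7 = 127/48
  p_8/q_8 = 590/223
q_7 = 48 ≤ 153 < 223 = q_8, so the answer is 127/48.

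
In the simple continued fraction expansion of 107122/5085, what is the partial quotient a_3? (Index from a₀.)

107122 = 21·5085 + 337   →  a_0 = 21
5085 = 15·337 + 30   →  a_1 = 15
337 = 11·30 + 7   →  a_2 = 11
30 = 4·7 + 2   →  a_3 = 4

4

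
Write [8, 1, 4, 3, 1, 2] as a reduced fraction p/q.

Using pₖ = aₖpₖ₋₁ + pₖ₋₂ and qₖ = aₖqₖ₋₁ + qₖ₋₂:
  k=0: a=8, p=8, q=1
  k=1: a=1, p=9, q=1
  k=2: a=4, p=44, q=5
  k=3: a=3, p=141, q=16
  k=4: a=1, p=185, q=21
  k=5: a=2, p=511, q=58

511/58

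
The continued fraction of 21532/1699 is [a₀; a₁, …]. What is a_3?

16

21532 = 12·1699 + 1144   →  a_0 = 12
1699 = 1·1144 + 555   →  a_1 = 1
1144 = 2·555 + 34   →  a_2 = 2
555 = 16·34 + 11   →  a_3 = 16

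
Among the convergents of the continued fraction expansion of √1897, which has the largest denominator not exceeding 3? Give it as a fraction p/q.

√1897 = [43; 1, 1, 4, 12, 4, 1, 1, 86, …] (period length 8).
Convergents:
  p_0/q_0 = 43/1
  p_1/q_1 = 44/1
  p_2/q_2 = 87/2
  p_3/q_3 = 392/9
q_2 = 2 ≤ 3 < 9 = q_3, so the answer is 87/2.

87/2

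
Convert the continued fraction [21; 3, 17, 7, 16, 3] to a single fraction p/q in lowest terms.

Using pₖ = aₖpₖ₋₁ + pₖ₋₂ and qₖ = aₖqₖ₋₁ + qₖ₋₂:
  k=0: a=21, p=21, q=1
  k=1: a=3, p=64, q=3
  k=2: a=17, p=1109, q=52
  k=3: a=7, p=7827, q=367
  k=4: a=16, p=126341, q=5924
  k=5: a=3, p=386850, q=18139

386850/18139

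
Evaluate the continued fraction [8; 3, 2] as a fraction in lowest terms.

Using pₖ = aₖpₖ₋₁ + pₖ₋₂ and qₖ = aₖqₖ₋₁ + qₖ₋₂:
  k=0: a=8, p=8, q=1
  k=1: a=3, p=25, q=3
  k=2: a=2, p=58, q=7

58/7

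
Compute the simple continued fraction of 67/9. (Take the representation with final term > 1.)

[7; 2, 4]

67 = 7*9 + 4
9 = 2*4 + 1
4 = 4*1 + 0  (stop)
So 67/9 = [7; 2, 4].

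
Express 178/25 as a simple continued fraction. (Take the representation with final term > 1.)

178 = 7·25 + 3
25 = 8·3 + 1
3 = 3·1 + 0  (stop)
So 178/25 = [7; 8, 3].

[7; 8, 3]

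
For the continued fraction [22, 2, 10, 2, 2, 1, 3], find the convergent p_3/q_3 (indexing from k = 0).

Using pₖ = aₖpₖ₋₁ + pₖ₋₂, qₖ = aₖqₖ₋₁ + qₖ₋₂ (with p₋₁=1, p₋₂=0, q₋₁=0, q₋₂=1):
  k=0: a=22, p=22, q=1
  k=1: a=2, p=45, q=2
  k=2: a=10, p=472, q=21
  k=3: a=2, p=989, q=44

989/44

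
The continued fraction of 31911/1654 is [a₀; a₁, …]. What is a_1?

3

31911 = 19·1654 + 485   →  a_0 = 19
1654 = 3·485 + 199   →  a_1 = 3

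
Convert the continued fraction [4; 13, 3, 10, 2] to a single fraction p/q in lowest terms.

3529/866

Using pₖ = aₖpₖ₋₁ + pₖ₋₂ and qₖ = aₖqₖ₋₁ + qₖ₋₂:
  k=0: a=4, p=4, q=1
  k=1: a=13, p=53, q=13
  k=2: a=3, p=163, q=40
  k=3: a=10, p=1683, q=413
  k=4: a=2, p=3529, q=866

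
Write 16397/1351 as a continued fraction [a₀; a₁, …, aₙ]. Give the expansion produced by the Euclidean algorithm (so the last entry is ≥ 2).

[12; 7, 3, 3, 3, 2, 2]

16397 = 12×1351 + 185
1351 = 7×185 + 56
185 = 3×56 + 17
56 = 3×17 + 5
17 = 3×5 + 2
5 = 2×2 + 1
2 = 2×1 + 0  (stop)
So 16397/1351 = [12; 7, 3, 3, 3, 2, 2].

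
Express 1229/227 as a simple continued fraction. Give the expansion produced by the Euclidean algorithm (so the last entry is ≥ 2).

[5; 2, 2, 2, 2, 3, 2]

1229 = 5×227 + 94
227 = 2×94 + 39
94 = 2×39 + 16
39 = 2×16 + 7
16 = 2×7 + 2
7 = 3×2 + 1
2 = 2×1 + 0  (stop)
So 1229/227 = [5; 2, 2, 2, 2, 3, 2].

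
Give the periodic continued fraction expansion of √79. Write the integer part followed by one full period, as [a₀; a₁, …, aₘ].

[8; 1, 7, 1, 16]

a₀ = ⌊√79⌋ = 8.
With m₀=0, d₀=1 and mₖ₊₁ = dₖaₖ − mₖ, dₖ₊₁ = (n − mₖ₊₁²)/dₖ, aₖ₊₁ = ⌊(a₀+mₖ₊₁)/dₖ₊₁⌋:
  k=1: m=8, d=15, a=1
  k=2: m=7, d=2, a=7
  k=3: m=7, d=15, a=1
  k=4: m=8, d=1, a=16
d=1 and a=2a₀=16 at k=4, so the next step gives (m, d) = (8, 15) again — its k=1 value — and the period has length 4.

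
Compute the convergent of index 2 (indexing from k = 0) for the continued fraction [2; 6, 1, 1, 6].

Using pₖ = aₖpₖ₋₁ + pₖ₋₂, qₖ = aₖqₖ₋₁ + qₖ₋₂ (with p₋₁=1, p₋₂=0, q₋₁=0, q₋₂=1):
  k=0: a=2, p=2, q=1
  k=1: a=6, p=13, q=6
  k=2: a=1, p=15, q=7

15/7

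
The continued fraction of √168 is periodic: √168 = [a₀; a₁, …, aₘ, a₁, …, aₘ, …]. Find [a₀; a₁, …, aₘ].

[12; 1, 24]

a₀ = ⌊√168⌋ = 12.
With m₀=0, d₀=1 and mₖ₊₁ = dₖaₖ − mₖ, dₖ₊₁ = (n − mₖ₊₁²)/dₖ, aₖ₊₁ = ⌊(a₀+mₖ₊₁)/dₖ₊₁⌋:
  k=1: m=12, d=24, a=1
  k=2: m=12, d=1, a=24
d=1 and a=2a₀=24 at k=2, so the next step gives (m, d) = (12, 24) again — its k=1 value — and the period has length 2.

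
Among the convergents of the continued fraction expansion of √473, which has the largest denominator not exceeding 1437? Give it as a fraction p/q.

15137/696

√473 = [21; 1, 2, 1, 42, …] (period length 4).
Convergents:
  p_0/q_0 = 21/1
  p_1/q_1 = 22/1
  p_2/q_2 = 65/3
  p_3/q_3 = 87/4
  p_4/q_4 = 3719/171
  p_5/q_5 = 3806/175
  p_6/q_6 = 11331/521
  p_7/q_7 = 15137/696
  p_8/q_8 = 647085/29753
q_7 = 696 ≤ 1437 < 29753 = q_8, so the answer is 15137/696.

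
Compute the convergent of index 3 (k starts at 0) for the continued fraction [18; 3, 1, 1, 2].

Using pₖ = aₖpₖ₋₁ + pₖ₋₂, qₖ = aₖqₖ₋₁ + qₖ₋₂ (with p₋₁=1, p₋₂=0, q₋₁=0, q₋₂=1):
  k=0: a=18, p=18, q=1
  k=1: a=3, p=55, q=3
  k=2: a=1, p=73, q=4
  k=3: a=1, p=128, q=7

128/7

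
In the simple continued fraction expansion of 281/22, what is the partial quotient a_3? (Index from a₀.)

281 = 12·22 + 17   →  a_0 = 12
22 = 1·17 + 5   →  a_1 = 1
17 = 3·5 + 2   →  a_2 = 3
5 = 2·2 + 1   →  a_3 = 2

2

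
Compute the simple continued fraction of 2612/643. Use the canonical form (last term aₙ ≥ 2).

2612 = 4*643 + 40
643 = 16*40 + 3
40 = 13*3 + 1
3 = 3*1 + 0  (stop)
So 2612/643 = [4; 16, 13, 3].

[4; 16, 13, 3]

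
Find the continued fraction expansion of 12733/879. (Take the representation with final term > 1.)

12733 = 14*879 + 427
879 = 2*427 + 25
427 = 17*25 + 2
25 = 12*2 + 1
2 = 2*1 + 0  (stop)
So 12733/879 = [14; 2, 17, 12, 2].

[14; 2, 17, 12, 2]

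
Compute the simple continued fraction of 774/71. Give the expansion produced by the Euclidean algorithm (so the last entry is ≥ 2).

[10; 1, 9, 7]

774 = 10×71 + 64
71 = 1×64 + 7
64 = 9×7 + 1
7 = 7×1 + 0  (stop)
So 774/71 = [10; 1, 9, 7].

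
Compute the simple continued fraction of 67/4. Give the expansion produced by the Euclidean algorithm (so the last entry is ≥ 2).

[16; 1, 3]

67 = 16·4 + 3
4 = 1·3 + 1
3 = 3·1 + 0  (stop)
So 67/4 = [16; 1, 3].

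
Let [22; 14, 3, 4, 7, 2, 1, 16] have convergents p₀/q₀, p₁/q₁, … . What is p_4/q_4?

Using pₖ = aₖpₖ₋₁ + pₖ₋₂, qₖ = aₖqₖ₋₁ + qₖ₋₂ (with p₋₁=1, p₋₂=0, q₋₁=0, q₋₂=1):
  k=0: a=22, p=22, q=1
  k=1: a=14, p=309, q=14
  k=2: a=3, p=949, q=43
  k=3: a=4, p=4105, q=186
  k=4: a=7, p=29684, q=1345

29684/1345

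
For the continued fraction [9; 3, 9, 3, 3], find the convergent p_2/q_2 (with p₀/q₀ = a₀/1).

261/28

Using pₖ = aₖpₖ₋₁ + pₖ₋₂, qₖ = aₖqₖ₋₁ + qₖ₋₂ (with p₋₁=1, p₋₂=0, q₋₁=0, q₋₂=1):
  k=0: a=9, p=9, q=1
  k=1: a=3, p=28, q=3
  k=2: a=9, p=261, q=28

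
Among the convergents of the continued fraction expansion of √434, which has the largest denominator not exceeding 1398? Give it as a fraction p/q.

26020/1249

√434 = [20; 1, 4, 1, 40, …] (period length 4).
Convergents:
  p_0/q_0 = 20/1
  p_1/q_1 = 21/1
  p_2/q_2 = 104/5
  p_3/q_3 = 125/6
  p_4/q_4 = 5104/245
  p_5/q_5 = 5229/251
  p_6/q_6 = 26020/1249
  p_7/q_7 = 31249/1500
q_6 = 1249 ≤ 1398 < 1500 = q_7, so the answer is 26020/1249.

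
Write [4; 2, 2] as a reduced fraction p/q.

Fold from the inside: start with 2/1.
  2 + 1/2 = 5/2
  4 + 2/5 = 22/5

22/5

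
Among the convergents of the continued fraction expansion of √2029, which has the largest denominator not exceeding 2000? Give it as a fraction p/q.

√2029 = [45; 22, 1, 1, 22, 90, …] (period length 5).
Convergents:
  p_0/q_0 = 45/1
  p_1/q_1 = 991/22
  p_2/q_2 = 1036/23
  p_3/q_3 = 2027/45
  p_4/q_4 = 45630/1013
  p_5/q_5 = 4108727/91215
q_4 = 1013 ≤ 2000 < 91215 = q_5, so the answer is 45630/1013.

45630/1013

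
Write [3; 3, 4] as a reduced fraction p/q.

Using pₖ = aₖpₖ₋₁ + pₖ₋₂ and qₖ = aₖqₖ₋₁ + qₖ₋₂:
  k=0: a=3, p=3, q=1
  k=1: a=3, p=10, q=3
  k=2: a=4, p=43, q=13

43/13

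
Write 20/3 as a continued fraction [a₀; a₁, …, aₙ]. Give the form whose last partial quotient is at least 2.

20 = 6×3 + 2
3 = 1×2 + 1
2 = 2×1 + 0  (stop)
So 20/3 = [6; 1, 2].

[6; 1, 2]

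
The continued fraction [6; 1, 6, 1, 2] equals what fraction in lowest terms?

158/23

Fold from the inside: start with 2/1.
  1 + 1/2 = 3/2
  6 + 2/3 = 20/3
  1 + 3/20 = 23/20
  6 + 20/23 = 158/23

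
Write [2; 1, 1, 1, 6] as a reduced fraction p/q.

Using pₖ = aₖpₖ₋₁ + pₖ₋₂ and qₖ = aₖqₖ₋₁ + qₖ₋₂:
  k=0: a=2, p=2, q=1
  k=1: a=1, p=3, q=1
  k=2: a=1, p=5, q=2
  k=3: a=1, p=8, q=3
  k=4: a=6, p=53, q=20

53/20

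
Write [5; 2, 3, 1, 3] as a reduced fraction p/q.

185/34

Fold from the inside: start with 3/1.
  1 + 1/3 = 4/3
  3 + 3/4 = 15/4
  2 + 4/15 = 34/15
  5 + 15/34 = 185/34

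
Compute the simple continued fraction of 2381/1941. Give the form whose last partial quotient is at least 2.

2381 = 1*1941 + 440
1941 = 4*440 + 181
440 = 2*181 + 78
181 = 2*78 + 25
78 = 3*25 + 3
25 = 8*3 + 1
3 = 3*1 + 0  (stop)
So 2381/1941 = [1; 4, 2, 2, 3, 8, 3].

[1; 4, 2, 2, 3, 8, 3]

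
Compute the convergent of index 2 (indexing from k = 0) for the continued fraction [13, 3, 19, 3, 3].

773/58

Using pₖ = aₖpₖ₋₁ + pₖ₋₂, qₖ = aₖqₖ₋₁ + qₖ₋₂ (with p₋₁=1, p₋₂=0, q₋₁=0, q₋₂=1):
  k=0: a=13, p=13, q=1
  k=1: a=3, p=40, q=3
  k=2: a=19, p=773, q=58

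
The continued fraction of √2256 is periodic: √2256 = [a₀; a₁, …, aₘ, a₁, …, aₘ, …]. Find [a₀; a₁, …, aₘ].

a₀ = ⌊√2256⌋ = 47.

[47; 2, 94]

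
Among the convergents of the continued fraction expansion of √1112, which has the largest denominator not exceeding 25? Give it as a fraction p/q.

767/23

√1112 = [33; 2, 1, 7, 1, 2, 66, …] (period length 6).
Convergents:
  p_0/q_0 = 33/1
  p_1/q_1 = 67/2
  p_2/q_2 = 100/3
  p_3/q_3 = 767/23
  p_4/q_4 = 867/26
q_3 = 23 ≤ 25 < 26 = q_4, so the answer is 767/23.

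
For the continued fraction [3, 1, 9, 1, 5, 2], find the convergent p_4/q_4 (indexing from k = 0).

254/65

Using pₖ = aₖpₖ₋₁ + pₖ₋₂, qₖ = aₖqₖ₋₁ + qₖ₋₂ (with p₋₁=1, p₋₂=0, q₋₁=0, q₋₂=1):
  k=0: a=3, p=3, q=1
  k=1: a=1, p=4, q=1
  k=2: a=9, p=39, q=10
  k=3: a=1, p=43, q=11
  k=4: a=5, p=254, q=65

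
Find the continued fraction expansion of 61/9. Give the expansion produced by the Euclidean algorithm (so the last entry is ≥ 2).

61 = 6·9 + 7
9 = 1·7 + 2
7 = 3·2 + 1
2 = 2·1 + 0  (stop)
So 61/9 = [6; 1, 3, 2].

[6; 1, 3, 2]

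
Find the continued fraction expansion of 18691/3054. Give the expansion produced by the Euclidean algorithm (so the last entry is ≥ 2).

18691 = 6*3054 + 367
3054 = 8*367 + 118
367 = 3*118 + 13
118 = 9*13 + 1
13 = 13*1 + 0  (stop)
So 18691/3054 = [6; 8, 3, 9, 13].

[6; 8, 3, 9, 13]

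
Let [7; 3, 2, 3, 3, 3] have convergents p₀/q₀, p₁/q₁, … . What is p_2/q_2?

Using pₖ = aₖpₖ₋₁ + pₖ₋₂, qₖ = aₖqₖ₋₁ + qₖ₋₂ (with p₋₁=1, p₋₂=0, q₋₁=0, q₋₂=1):
  k=0: a=7, p=7, q=1
  k=1: a=3, p=22, q=3
  k=2: a=2, p=51, q=7

51/7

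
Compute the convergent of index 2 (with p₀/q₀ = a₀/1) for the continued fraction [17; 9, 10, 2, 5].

Using pₖ = aₖpₖ₋₁ + pₖ₋₂, qₖ = aₖqₖ₋₁ + qₖ₋₂ (with p₋₁=1, p₋₂=0, q₋₁=0, q₋₂=1):
  k=0: a=17, p=17, q=1
  k=1: a=9, p=154, q=9
  k=2: a=10, p=1557, q=91

1557/91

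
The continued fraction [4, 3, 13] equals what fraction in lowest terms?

173/40

Using pₖ = aₖpₖ₋₁ + pₖ₋₂ and qₖ = aₖqₖ₋₁ + qₖ₋₂:
  k=0: a=4, p=4, q=1
  k=1: a=3, p=13, q=3
  k=2: a=13, p=173, q=40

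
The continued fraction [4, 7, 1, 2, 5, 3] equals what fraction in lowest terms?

Using pₖ = aₖpₖ₋₁ + pₖ₋₂ and qₖ = aₖqₖ₋₁ + qₖ₋₂:
  k=0: a=4, p=4, q=1
  k=1: a=7, p=29, q=7
  k=2: a=1, p=33, q=8
  k=3: a=2, p=95, q=23
  k=4: a=5, p=508, q=123
  k=5: a=3, p=1619, q=392

1619/392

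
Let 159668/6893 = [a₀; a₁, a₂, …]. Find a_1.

159668 = 23·6893 + 1129   →  a_0 = 23
6893 = 6·1129 + 119   →  a_1 = 6

6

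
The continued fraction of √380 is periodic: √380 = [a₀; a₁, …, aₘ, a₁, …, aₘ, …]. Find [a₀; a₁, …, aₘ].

a₀ = ⌊√380⌋ = 19.
With m₀=0, d₀=1 and mₖ₊₁ = dₖaₖ − mₖ, dₖ₊₁ = (n − mₖ₊₁²)/dₖ, aₖ₊₁ = ⌊(a₀+mₖ₊₁)/dₖ₊₁⌋:
  k=1: m=19, d=19, a=2
  k=2: m=19, d=1, a=38
d=1 and a=2a₀=38 at k=2, so the next step gives (m, d) = (19, 19) again — its k=1 value — and the period has length 2.

[19; 2, 38]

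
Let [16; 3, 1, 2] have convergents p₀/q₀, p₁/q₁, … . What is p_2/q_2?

65/4

Using pₖ = aₖpₖ₋₁ + pₖ₋₂, qₖ = aₖqₖ₋₁ + qₖ₋₂ (with p₋₁=1, p₋₂=0, q₋₁=0, q₋₂=1):
  k=0: a=16, p=16, q=1
  k=1: a=3, p=49, q=3
  k=2: a=1, p=65, q=4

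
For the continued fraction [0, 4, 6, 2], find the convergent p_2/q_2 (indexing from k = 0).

6/25

Using pₖ = aₖpₖ₋₁ + pₖ₋₂, qₖ = aₖqₖ₋₁ + qₖ₋₂ (with p₋₁=1, p₋₂=0, q₋₁=0, q₋₂=1):
  k=0: a=0, p=0, q=1
  k=1: a=4, p=1, q=4
  k=2: a=6, p=6, q=25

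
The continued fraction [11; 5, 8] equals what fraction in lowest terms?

Using pₖ = aₖpₖ₋₁ + pₖ₋₂ and qₖ = aₖqₖ₋₁ + qₖ₋₂:
  k=0: a=11, p=11, q=1
  k=1: a=5, p=56, q=5
  k=2: a=8, p=459, q=41

459/41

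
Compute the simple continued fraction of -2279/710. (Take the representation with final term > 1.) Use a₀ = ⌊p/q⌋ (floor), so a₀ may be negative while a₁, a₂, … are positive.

-2279 = -4×710 + 561
710 = 1×561 + 149
561 = 3×149 + 114
149 = 1×114 + 35
114 = 3×35 + 9
35 = 3×9 + 8
9 = 1×8 + 1
8 = 8×1 + 0  (stop)
So -2279/710 = [-4; 1, 3, 1, 3, 3, 1, 8].

[-4; 1, 3, 1, 3, 3, 1, 8]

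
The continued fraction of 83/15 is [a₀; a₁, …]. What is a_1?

1

83 = 5·15 + 8   →  a_0 = 5
15 = 1·8 + 7   →  a_1 = 1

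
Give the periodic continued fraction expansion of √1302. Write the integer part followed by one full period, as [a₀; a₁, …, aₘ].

a₀ = ⌊√1302⌋ = 36.
With m₀=0, d₀=1 and mₖ₊₁ = dₖaₖ − mₖ, dₖ₊₁ = (n − mₖ₊₁²)/dₖ, aₖ₊₁ = ⌊(a₀+mₖ₊₁)/dₖ₊₁⌋:
  k=1: m=36, d=6, a=12
  k=2: m=36, d=1, a=72
d=1 and a=2a₀=72 at k=2, so the next step gives (m, d) = (36, 6) again — its k=1 value — and the period has length 2.

[36; 12, 72]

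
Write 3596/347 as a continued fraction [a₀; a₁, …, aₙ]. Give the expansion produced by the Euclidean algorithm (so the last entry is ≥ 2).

3596 = 10×347 + 126
347 = 2×126 + 95
126 = 1×95 + 31
95 = 3×31 + 2
31 = 15×2 + 1
2 = 2×1 + 0  (stop)
So 3596/347 = [10; 2, 1, 3, 15, 2].

[10; 2, 1, 3, 15, 2]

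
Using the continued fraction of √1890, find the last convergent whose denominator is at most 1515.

√1890 = [43; 2, 9, 6, 9, 2, 86, …] (period length 6).
Convergents:
  p_0/q_0 = 43/1
  p_1/q_1 = 87/2
  p_2/q_2 = 826/19
  p_3/q_3 = 5043/116
  p_4/q_4 = 46213/1063
  p_5/q_5 = 97469/2242
q_4 = 1063 ≤ 1515 < 2242 = q_5, so the answer is 46213/1063.

46213/1063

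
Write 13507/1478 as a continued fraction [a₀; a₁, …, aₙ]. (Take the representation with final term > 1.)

13507 = 9*1478 + 205
1478 = 7*205 + 43
205 = 4*43 + 33
43 = 1*33 + 10
33 = 3*10 + 3
10 = 3*3 + 1
3 = 3*1 + 0  (stop)
So 13507/1478 = [9; 7, 4, 1, 3, 3, 3].

[9; 7, 4, 1, 3, 3, 3]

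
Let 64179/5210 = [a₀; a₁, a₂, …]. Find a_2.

64179 = 12·5210 + 1659   →  a_0 = 12
5210 = 3·1659 + 233   →  a_1 = 3
1659 = 7·233 + 28   →  a_2 = 7

7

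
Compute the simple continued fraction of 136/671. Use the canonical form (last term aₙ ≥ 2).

[0; 4, 1, 14, 9]

136 = 0*671 + 136
671 = 4*136 + 127
136 = 1*127 + 9
127 = 14*9 + 1
9 = 9*1 + 0  (stop)
So 136/671 = [0; 4, 1, 14, 9].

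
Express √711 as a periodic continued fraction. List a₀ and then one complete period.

[26; 1, 1, 1, 52]

a₀ = ⌊√711⌋ = 26.
With m₀=0, d₀=1 and mₖ₊₁ = dₖaₖ − mₖ, dₖ₊₁ = (n − mₖ₊₁²)/dₖ, aₖ₊₁ = ⌊(a₀+mₖ₊₁)/dₖ₊₁⌋:
  k=1: m=26, d=35, a=1
  k=2: m=9, d=18, a=1
  k=3: m=9, d=35, a=1
  k=4: m=26, d=1, a=52
d=1 and a=2a₀=52 at k=4, so the next step gives (m, d) = (26, 35) again — its k=1 value — and the period has length 4.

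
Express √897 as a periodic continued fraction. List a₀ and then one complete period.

[29; 1, 18, 1, 58]

a₀ = ⌊√897⌋ = 29.
With m₀=0, d₀=1 and mₖ₊₁ = dₖaₖ − mₖ, dₖ₊₁ = (n − mₖ₊₁²)/dₖ, aₖ₊₁ = ⌊(a₀+mₖ₊₁)/dₖ₊₁⌋:
  k=1: m=29, d=56, a=1
  k=2: m=27, d=3, a=18
  k=3: m=27, d=56, a=1
  k=4: m=29, d=1, a=58
d=1 and a=2a₀=58 at k=4, so the next step gives (m, d) = (29, 56) again — its k=1 value — and the period has length 4.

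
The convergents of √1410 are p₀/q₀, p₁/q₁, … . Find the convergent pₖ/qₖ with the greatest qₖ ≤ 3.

√1410 = [37; 1, 1, 4, 1, 1, 74, …] (period length 6).
Convergents:
  p_0/q_0 = 37/1
  p_1/q_1 = 38/1
  p_2/q_2 = 75/2
  p_3/q_3 = 338/9
q_2 = 2 ≤ 3 < 9 = q_3, so the answer is 75/2.

75/2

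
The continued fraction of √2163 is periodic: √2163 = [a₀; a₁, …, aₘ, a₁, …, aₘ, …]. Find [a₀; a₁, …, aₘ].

a₀ = ⌊√2163⌋ = 46.
With m₀=0, d₀=1 and mₖ₊₁ = dₖaₖ − mₖ, dₖ₊₁ = (n − mₖ₊₁²)/dₖ, aₖ₊₁ = ⌊(a₀+mₖ₊₁)/dₖ₊₁⌋:
  k=1: m=46, d=47, a=1
  k=2: m=1, d=46, a=1
  k=3: m=45, d=3, a=30
  k=4: m=45, d=46, a=1
  k=5: m=1, d=47, a=1
  k=6: m=46, d=1, a=92
d=1 and a=2a₀=92 at k=6, so the next step gives (m, d) = (46, 47) again — its k=1 value — and the period has length 6.

[46; 1, 1, 30, 1, 1, 92]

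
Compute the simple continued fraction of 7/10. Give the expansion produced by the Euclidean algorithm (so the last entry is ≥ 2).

7 = 0·10 + 7
10 = 1·7 + 3
7 = 2·3 + 1
3 = 3·1 + 0  (stop)
So 7/10 = [0; 1, 2, 3].

[0; 1, 2, 3]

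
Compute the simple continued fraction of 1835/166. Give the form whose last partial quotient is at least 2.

[11; 18, 2, 4]

1835 = 11*166 + 9
166 = 18*9 + 4
9 = 2*4 + 1
4 = 4*1 + 0  (stop)
So 1835/166 = [11; 18, 2, 4].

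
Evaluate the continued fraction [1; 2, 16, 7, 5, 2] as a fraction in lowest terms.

3904/2629

Fold from the inside: start with 2/1.
  5 + 1/2 = 11/2
  7 + 2/11 = 79/11
  16 + 11/79 = 1275/79
  2 + 79/1275 = 2629/1275
  1 + 1275/2629 = 3904/2629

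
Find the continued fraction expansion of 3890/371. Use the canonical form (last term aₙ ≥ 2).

[10; 2, 16, 2, 1, 3]

3890 = 10×371 + 180
371 = 2×180 + 11
180 = 16×11 + 4
11 = 2×4 + 3
4 = 1×3 + 1
3 = 3×1 + 0  (stop)
So 3890/371 = [10; 2, 16, 2, 1, 3].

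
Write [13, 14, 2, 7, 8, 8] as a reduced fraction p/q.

Fold from the inside: start with 8/1.
  8 + 1/8 = 65/8
  7 + 8/65 = 463/65
  2 + 65/463 = 991/463
  14 + 463/991 = 14337/991
  13 + 991/14337 = 187372/14337

187372/14337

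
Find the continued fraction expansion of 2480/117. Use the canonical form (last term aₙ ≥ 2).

[21; 5, 11, 2]

2480 = 21*117 + 23
117 = 5*23 + 2
23 = 11*2 + 1
2 = 2*1 + 0  (stop)
So 2480/117 = [21; 5, 11, 2].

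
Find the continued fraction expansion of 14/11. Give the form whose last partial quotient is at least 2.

14 = 1*11 + 3
11 = 3*3 + 2
3 = 1*2 + 1
2 = 2*1 + 0  (stop)
So 14/11 = [1; 3, 1, 2].

[1; 3, 1, 2]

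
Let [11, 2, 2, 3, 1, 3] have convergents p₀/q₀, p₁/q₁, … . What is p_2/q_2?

Using pₖ = aₖpₖ₋₁ + pₖ₋₂, qₖ = aₖqₖ₋₁ + qₖ₋₂ (with p₋₁=1, p₋₂=0, q₋₁=0, q₋₂=1):
  k=0: a=11, p=11, q=1
  k=1: a=2, p=23, q=2
  k=2: a=2, p=57, q=5

57/5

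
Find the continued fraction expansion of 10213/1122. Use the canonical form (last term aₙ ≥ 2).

[9; 9, 1, 3, 9, 3]

10213 = 9*1122 + 115
1122 = 9*115 + 87
115 = 1*87 + 28
87 = 3*28 + 3
28 = 9*3 + 1
3 = 3*1 + 0  (stop)
So 10213/1122 = [9; 9, 1, 3, 9, 3].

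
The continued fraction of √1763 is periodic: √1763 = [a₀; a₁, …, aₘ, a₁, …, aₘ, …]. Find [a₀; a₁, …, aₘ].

a₀ = ⌊√1763⌋ = 41.
With m₀=0, d₀=1 and mₖ₊₁ = dₖaₖ − mₖ, dₖ₊₁ = (n − mₖ₊₁²)/dₖ, aₖ₊₁ = ⌊(a₀+mₖ₊₁)/dₖ₊₁⌋:
  k=1: m=41, d=82, a=1
  k=2: m=41, d=1, a=82
d=1 and a=2a₀=82 at k=2, so the next step gives (m, d) = (41, 82) again — its k=1 value — and the period has length 2.

[41; 1, 82]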